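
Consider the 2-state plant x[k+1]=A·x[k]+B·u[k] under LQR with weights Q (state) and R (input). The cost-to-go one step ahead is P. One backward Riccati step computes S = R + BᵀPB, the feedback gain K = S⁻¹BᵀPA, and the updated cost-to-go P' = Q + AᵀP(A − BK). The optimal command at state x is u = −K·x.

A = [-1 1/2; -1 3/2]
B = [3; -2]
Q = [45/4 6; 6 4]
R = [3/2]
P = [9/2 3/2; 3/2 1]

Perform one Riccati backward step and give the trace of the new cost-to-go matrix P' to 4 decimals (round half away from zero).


BᵀP = [10.5000 2.5000]
S = R + BᵀPB = [3/2] + [26.5000] = [28.0000]
BᵀPA = [-13.0000 9.0000]
K = S⁻¹·BᵀPA = [-0.4643 0.3214]
A−BK = [0.3929 -0.4643; -1.9286 2.1429]
AᵀP(A−BK) = [2.4643 -2.5714; -2.5714 2.7321]
P' = Q + AᵀP(A−BK) = [13.7143 3.4286; 3.4286 6.7321]
tr(P') = 20.4464

20.4464


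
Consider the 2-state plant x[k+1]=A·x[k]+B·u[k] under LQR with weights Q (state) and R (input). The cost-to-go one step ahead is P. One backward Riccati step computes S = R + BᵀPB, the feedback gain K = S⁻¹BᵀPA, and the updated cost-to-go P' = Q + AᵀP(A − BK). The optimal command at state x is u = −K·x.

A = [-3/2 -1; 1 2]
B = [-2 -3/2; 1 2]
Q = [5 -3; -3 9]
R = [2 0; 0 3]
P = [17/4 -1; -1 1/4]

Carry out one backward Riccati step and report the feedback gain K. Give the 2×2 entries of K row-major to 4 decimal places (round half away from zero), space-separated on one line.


0.4816 0.4052 0.2828 0.2442

BᵀP = [-9.5000 2.2500; -8.3750 2.0000]
S = R + BᵀPB = [2 0; 0 3] + [21.2500 18.7500; 18.7500 16.5625] = [23.2500 18.7500; 18.7500 19.5625]
BᵀPA = [16.5000 14.0000; 14.5625 12.3750]
K = S⁻¹·BᵀPA = [0.4816 0.4052; 0.2828 0.2442]
A−BK = [-0.1126 0.1767; -0.0472 1.1064]
AᵀP(A−BK) = [0.7476 0.6328; 0.6328 0.5550]
P' = Q + AᵀP(A−BK) = [5.7476 -2.3672; -2.3672 9.5550]
tr(P') = 15.3026


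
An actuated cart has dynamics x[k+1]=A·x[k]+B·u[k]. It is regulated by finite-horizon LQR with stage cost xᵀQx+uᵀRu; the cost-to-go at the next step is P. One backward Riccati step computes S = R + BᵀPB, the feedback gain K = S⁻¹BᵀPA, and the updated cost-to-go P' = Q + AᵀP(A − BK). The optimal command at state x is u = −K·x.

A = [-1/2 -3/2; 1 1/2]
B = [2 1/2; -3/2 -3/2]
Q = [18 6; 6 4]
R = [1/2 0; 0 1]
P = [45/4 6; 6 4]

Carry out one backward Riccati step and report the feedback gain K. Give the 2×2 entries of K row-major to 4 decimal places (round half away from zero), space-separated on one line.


-0.0888 -0.8821 -0.3967 0.4138

BᵀP = [13.5000 6.0000; -3.3750 -3.0000]
S = R + BᵀPB = [1/2 0; 0 1] + [18.0000 -2.2500; -2.2500 2.8125] = [18.5000 -2.2500; -2.2500 3.8125]
BᵀPA = [-0.7500 -17.2500; -1.3125 3.5625]
K = S⁻¹·BᵀPA = [-0.0888 -0.8821; -0.3967 0.4138]
A−BK = [-0.1241 0.0573; 0.2718 -0.2024]
AᵀP(A−BK) = [0.2253 -0.1809; -0.1809 0.6220]
P' = Q + AᵀP(A−BK) = [18.2253 5.8191; 5.8191 4.6220]
tr(P') = 22.8473


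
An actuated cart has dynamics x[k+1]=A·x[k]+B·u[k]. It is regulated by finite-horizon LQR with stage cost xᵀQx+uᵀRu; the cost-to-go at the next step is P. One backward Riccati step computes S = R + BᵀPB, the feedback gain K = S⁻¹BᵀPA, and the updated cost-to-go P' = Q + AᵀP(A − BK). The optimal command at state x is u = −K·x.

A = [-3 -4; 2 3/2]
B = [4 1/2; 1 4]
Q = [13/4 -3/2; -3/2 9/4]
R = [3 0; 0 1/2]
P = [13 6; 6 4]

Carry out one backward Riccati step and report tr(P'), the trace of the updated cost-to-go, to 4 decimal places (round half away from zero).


11.0671

BᵀP = [58.0000 28.0000; 30.5000 19.0000]
S = R + BᵀPB = [3 0; 0 1/2] + [260.0000 141.0000; 141.0000 91.2500] = [263.0000 141.0000; 141.0000 91.7500]
BᵀPA = [-118.0000 -190.0000; -53.5000 -93.5000]
K = S⁻¹·BᵀPA = [-0.7726 -0.9999; 0.6042 0.5176]
A−BK = [-0.2117 -0.2590; 0.3557 0.4295]
AᵀP(A−BK) = [2.1584 2.6997; 2.6997 3.4087]
P' = Q + AᵀP(A−BK) = [5.4084 1.1997; 1.1997 5.6587]
tr(P') = 11.0671


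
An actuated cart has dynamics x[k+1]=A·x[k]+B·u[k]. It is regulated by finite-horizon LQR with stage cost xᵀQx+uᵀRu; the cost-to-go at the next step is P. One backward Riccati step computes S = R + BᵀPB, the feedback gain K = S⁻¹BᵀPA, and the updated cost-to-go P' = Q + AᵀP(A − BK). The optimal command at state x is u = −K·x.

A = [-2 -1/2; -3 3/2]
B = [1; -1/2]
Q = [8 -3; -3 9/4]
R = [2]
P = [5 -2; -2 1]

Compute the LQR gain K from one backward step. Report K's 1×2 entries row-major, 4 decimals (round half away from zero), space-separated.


-0.4865 -0.7297

BᵀP = [6.0000 -2.5000]
S = R + BᵀPB = [2] + [7.2500] = [9.2500]
BᵀPA = [-4.5000 -6.7500]
K = S⁻¹·BᵀPA = [-0.4865 -0.7297]
A−BK = [-1.5135 0.2297; -3.2432 1.1351]
AᵀP(A−BK) = [2.8108 0.2162; 0.2162 1.5743]
P' = Q + AᵀP(A−BK) = [10.8108 -2.7838; -2.7838 3.8243]
tr(P') = 14.6351


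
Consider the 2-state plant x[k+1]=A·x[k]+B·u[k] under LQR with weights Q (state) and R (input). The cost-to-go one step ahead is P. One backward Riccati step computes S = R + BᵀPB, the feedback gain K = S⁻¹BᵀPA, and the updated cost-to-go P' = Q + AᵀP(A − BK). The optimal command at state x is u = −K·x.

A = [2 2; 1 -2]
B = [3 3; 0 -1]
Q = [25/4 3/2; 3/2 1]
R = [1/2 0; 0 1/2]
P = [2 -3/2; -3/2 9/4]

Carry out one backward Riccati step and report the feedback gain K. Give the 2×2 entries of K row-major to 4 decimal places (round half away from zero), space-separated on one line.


0.8499 -0.3739 -0.3654 1.2408

BᵀP = [6.0000 -4.5000; 7.5000 -6.7500]
S = R + BᵀPB = [1/2 0; 0 1/2] + [18.0000 22.5000; 22.5000 29.2500] = [18.5000 22.5000; 22.5000 29.7500]
BᵀPA = [7.5000 21.0000; 8.2500 28.5000]
K = S⁻¹·BᵀPA = [0.8499 -0.3739; -0.3654 1.2408]
A−BK = [0.5467 -0.6006; 0.6346 -0.7592]
AᵀP(A−BK) = [0.8909 -0.9320; -0.9320 1.4901]
P' = Q + AᵀP(A−BK) = [7.1409 0.5680; 0.5680 2.4901]
tr(P') = 9.6310


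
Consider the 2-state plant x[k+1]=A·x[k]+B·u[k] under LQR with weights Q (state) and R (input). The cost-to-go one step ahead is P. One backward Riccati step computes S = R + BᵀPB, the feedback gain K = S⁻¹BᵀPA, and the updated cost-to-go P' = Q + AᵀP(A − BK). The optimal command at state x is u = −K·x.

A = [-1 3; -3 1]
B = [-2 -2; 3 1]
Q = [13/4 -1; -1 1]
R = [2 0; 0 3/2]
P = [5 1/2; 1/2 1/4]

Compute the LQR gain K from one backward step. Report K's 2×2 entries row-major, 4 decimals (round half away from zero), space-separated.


-0.1768 -0.2332 0.7449 -1.2833

BᵀP = [-8.5000 -0.2500; -9.5000 -0.7500]
S = R + BᵀPB = [2 0; 0 3/2] + [16.2500 16.7500; 16.7500 18.2500] = [18.2500 16.7500; 16.7500 19.7500]
BᵀPA = [9.2500 -25.7500; 11.7500 -29.2500]
K = S⁻¹·BᵀPA = [-0.1768 -0.2332; 0.7449 -1.2833]
A−BK = [0.1362 -0.0329; -3.2144 2.9828]
AᵀP(A−BK) = [3.1330 -3.5149; -3.5149 4.7105]
P' = Q + AᵀP(A−BK) = [6.3830 -4.5149; -4.5149 5.7105]
tr(P') = 12.0935


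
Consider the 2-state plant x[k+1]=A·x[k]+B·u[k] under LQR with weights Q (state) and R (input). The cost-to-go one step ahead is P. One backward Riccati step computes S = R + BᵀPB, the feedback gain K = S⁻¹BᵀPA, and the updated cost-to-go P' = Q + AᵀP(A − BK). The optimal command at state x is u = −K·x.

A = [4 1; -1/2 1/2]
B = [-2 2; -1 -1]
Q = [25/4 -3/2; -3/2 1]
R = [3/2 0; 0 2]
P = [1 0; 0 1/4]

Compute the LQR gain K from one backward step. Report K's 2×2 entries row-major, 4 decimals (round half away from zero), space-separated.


-0.8571 -0.2857 0.7857 0.1286

BᵀP = [-2.0000 -0.2500; 2.0000 -0.2500]
S = R + BᵀPB = [3/2 0; 0 2] + [4.2500 -3.7500; -3.7500 4.2500] = [5.7500 -3.7500; -3.7500 6.2500]
BᵀPA = [-7.8750 -2.1250; 8.1250 1.8750]
K = S⁻¹·BᵀPA = [-0.8571 -0.2857; 0.7857 0.1286]
A−BK = [0.7143 0.1714; -0.5714 0.3429]
AᵀP(A−BK) = [2.9286 0.6429; 0.6429 0.2143]
P' = Q + AᵀP(A−BK) = [9.1786 -0.8571; -0.8571 1.2143]
tr(P') = 10.3929


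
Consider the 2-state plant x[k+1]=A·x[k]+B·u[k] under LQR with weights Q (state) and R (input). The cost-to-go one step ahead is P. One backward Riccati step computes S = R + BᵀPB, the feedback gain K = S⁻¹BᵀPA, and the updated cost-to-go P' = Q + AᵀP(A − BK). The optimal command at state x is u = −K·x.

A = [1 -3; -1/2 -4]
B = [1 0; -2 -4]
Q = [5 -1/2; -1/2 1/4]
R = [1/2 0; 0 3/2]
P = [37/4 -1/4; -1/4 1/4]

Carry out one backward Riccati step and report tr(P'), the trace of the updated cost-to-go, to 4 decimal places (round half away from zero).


15.9143

BᵀP = [9.7500 -0.7500; 1.0000 -1.0000]
S = R + BᵀPB = [1/2 0; 0 3/2] + [11.2500 3.0000; 3.0000 4.0000] = [11.7500 3.0000; 3.0000 5.5000]
BᵀPA = [10.1250 -26.2500; 1.5000 1.0000]
K = S⁻¹·BᵀPA = [0.9202 -2.6494; -0.2292 1.6270]
A−BK = [0.0798 -0.3506; 0.4236 -2.7910]
AᵀP(A−BK) = [0.5890 -2.2399; -2.2399 10.0753]
P' = Q + AᵀP(A−BK) = [5.5890 -2.7399; -2.7399 10.3253]
tr(P') = 15.9143


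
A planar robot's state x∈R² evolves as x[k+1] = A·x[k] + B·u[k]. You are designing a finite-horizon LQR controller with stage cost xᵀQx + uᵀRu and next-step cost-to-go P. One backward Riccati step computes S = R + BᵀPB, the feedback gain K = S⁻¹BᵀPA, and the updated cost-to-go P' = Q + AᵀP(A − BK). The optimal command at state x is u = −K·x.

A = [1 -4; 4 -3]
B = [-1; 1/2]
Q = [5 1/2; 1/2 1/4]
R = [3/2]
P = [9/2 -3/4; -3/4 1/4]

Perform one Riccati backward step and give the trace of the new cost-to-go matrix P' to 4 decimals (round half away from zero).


BᵀP = [-4.8750 0.8750]
S = R + BᵀPB = [3/2] + [5.3125] = [6.8125]
BᵀPA = [-1.3750 16.8750]
K = S⁻¹·BᵀPA = [-0.2018 2.4771]
A−BK = [0.7982 -1.5229; 4.1009 -4.2385]
AᵀP(A−BK) = [2.2225 -3.3440; -3.3440 14.4495]
P' = Q + AᵀP(A−BK) = [7.2225 -2.8440; -2.8440 14.6995]
tr(P') = 21.9220

21.9220


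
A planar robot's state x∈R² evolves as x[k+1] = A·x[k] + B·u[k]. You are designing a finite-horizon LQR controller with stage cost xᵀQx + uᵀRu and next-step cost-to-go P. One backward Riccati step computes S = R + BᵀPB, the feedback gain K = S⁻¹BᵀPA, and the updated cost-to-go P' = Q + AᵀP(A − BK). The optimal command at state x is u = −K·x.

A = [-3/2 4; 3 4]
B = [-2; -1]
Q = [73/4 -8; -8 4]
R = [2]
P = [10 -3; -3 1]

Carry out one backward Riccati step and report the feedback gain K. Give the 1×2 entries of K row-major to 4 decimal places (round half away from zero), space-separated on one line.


1.3065 -1.5484

BᵀP = [-17.0000 5.0000]
S = R + BᵀPB = [2] + [29.0000] = [31.0000]
BᵀPA = [40.5000 -48.0000]
K = S⁻¹·BᵀPA = [1.3065 -1.5484]
A−BK = [1.1129 0.9032; 4.3065 2.4516]
AᵀP(A−BK) = [5.5887 -3.2903; -3.2903 5.6774]
P' = Q + AᵀP(A−BK) = [23.8387 -11.2903; -11.2903 9.6774]
tr(P') = 33.5161


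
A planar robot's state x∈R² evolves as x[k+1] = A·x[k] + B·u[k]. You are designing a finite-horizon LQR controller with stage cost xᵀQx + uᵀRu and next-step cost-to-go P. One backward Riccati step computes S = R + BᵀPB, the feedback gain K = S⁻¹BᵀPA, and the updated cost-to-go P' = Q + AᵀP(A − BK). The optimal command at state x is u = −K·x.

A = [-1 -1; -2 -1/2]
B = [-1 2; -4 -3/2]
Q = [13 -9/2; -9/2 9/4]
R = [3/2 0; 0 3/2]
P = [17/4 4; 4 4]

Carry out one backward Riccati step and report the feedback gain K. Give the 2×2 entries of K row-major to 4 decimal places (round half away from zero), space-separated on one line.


0.5801 0.2811 -0.1169 -0.1566

BᵀP = [-20.2500 -20.0000; 2.5000 2.0000]
S = R + BᵀPB = [3/2 0; 0 3/2] + [100.2500 -10.5000; -10.5000 2.0000] = [101.7500 -10.5000; -10.5000 3.5000]
BᵀPA = [60.2500 30.2500; -6.5000 -3.5000]
K = S⁻¹·BᵀPA = [0.5801 0.2811; -0.1169 -0.1566]
A−BK = [-0.1861 -0.4057; 0.1449 0.3897]
AᵀP(A−BK) = [0.5407 0.2936; 0.2936 0.1975]
P' = Q + AᵀP(A−BK) = [13.5407 -4.2064; -4.2064 2.4475]
tr(P') = 15.9882


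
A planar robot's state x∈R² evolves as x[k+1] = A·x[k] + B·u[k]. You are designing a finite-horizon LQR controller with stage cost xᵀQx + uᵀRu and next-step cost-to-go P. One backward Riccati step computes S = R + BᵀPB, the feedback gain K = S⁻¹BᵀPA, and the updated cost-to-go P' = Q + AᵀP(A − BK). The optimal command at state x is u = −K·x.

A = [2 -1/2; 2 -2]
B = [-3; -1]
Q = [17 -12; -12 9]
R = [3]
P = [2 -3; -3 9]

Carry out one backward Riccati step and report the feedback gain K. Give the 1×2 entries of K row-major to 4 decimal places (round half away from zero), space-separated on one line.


-0.5000 0.1250

BᵀP = [-3.0000 0.0000]
S = R + BᵀPB = [3] + [9.0000] = [12.0000]
BᵀPA = [-6.0000 1.5000]
K = S⁻¹·BᵀPA = [-0.5000 0.1250]
A−BK = [0.5000 -0.1250; 1.5000 -1.8750]
AᵀP(A−BK) = [17.0000 -22.2500; -22.2500 30.3125]
P' = Q + AᵀP(A−BK) = [34.0000 -34.2500; -34.2500 39.3125]
tr(P') = 73.3125


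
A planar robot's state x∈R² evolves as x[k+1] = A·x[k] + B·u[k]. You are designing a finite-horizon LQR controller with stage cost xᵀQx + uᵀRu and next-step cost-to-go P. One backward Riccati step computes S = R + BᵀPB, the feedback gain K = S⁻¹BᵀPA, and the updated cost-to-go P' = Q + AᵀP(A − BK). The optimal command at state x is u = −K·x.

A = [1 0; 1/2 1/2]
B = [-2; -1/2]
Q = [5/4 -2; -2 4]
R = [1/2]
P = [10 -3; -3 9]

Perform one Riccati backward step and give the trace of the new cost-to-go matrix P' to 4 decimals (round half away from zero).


8.1616

BᵀP = [-18.5000 1.5000]
S = R + BᵀPB = [1/2] + [36.2500] = [36.7500]
BᵀPA = [-17.7500 0.7500]
K = S⁻¹·BᵀPA = [-0.4830 0.0204]
A−BK = [0.0340 0.0408; 0.2585 0.5102]
AᵀP(A−BK) = [0.6769 1.1122; 1.1122 2.2347]
P' = Q + AᵀP(A−BK) = [1.9269 -0.8878; -0.8878 6.2347]
tr(P') = 8.1616


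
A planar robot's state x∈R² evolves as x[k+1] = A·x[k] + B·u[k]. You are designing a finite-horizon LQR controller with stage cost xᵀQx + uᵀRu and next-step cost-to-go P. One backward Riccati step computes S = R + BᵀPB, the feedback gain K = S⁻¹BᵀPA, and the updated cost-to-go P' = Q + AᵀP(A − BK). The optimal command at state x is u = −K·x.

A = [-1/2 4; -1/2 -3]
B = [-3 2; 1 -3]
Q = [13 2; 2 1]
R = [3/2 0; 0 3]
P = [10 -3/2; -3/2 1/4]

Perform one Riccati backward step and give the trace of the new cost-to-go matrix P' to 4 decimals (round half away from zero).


16.3165

BᵀP = [-31.5000 4.7500; 24.5000 -3.7500]
S = R + BᵀPB = [3/2 0; 0 3] + [99.2500 -77.2500; -77.2500 60.2500] = [100.7500 -77.2500; -77.2500 63.2500]
BᵀPA = [13.3750 -140.2500; -10.3750 109.2500]
K = S⁻¹·BᵀPA = [0.1099 -1.0651; -0.0298 0.4264]
A−BK = [-0.1107 -0.0482; -0.6993 -0.6558]
AᵀP(A−BK) = [0.0333 -0.2052; -0.2052 2.2831]
P' = Q + AᵀP(A−BK) = [13.0333 1.7948; 1.7948 3.2831]
tr(P') = 16.3165


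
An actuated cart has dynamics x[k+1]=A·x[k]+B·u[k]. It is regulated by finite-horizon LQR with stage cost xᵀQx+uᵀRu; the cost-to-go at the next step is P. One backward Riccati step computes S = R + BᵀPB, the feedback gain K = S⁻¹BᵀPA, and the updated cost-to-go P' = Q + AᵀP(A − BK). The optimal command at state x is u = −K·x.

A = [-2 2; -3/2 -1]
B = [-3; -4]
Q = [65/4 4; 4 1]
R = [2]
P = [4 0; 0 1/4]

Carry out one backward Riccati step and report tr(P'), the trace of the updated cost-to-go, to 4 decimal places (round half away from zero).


BᵀP = [-12.0000 -1.0000]
S = R + BᵀPB = [2] + [40.0000] = [42.0000]
BᵀPA = [25.5000 -23.0000]
K = S⁻¹·BᵀPA = [0.6071 -0.5476]
A−BK = [-0.1786 0.3571; 0.9286 -3.1905]
AᵀP(A−BK) = [1.0804 -1.6607; -1.6607 3.6548]
P' = Q + AᵀP(A−BK) = [17.3304 2.3393; 2.3393 4.6548]
tr(P') = 21.9851

21.9851


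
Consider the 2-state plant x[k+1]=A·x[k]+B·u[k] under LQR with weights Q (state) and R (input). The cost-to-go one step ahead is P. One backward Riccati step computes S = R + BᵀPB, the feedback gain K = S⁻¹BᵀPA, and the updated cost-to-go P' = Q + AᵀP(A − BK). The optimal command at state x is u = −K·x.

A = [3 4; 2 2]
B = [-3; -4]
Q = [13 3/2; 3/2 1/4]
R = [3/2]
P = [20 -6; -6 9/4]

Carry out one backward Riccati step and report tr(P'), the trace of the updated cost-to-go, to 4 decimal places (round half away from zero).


37.0459

BᵀP = [-36.0000 9.0000]
S = R + BᵀPB = [3/2] + [72.0000] = [73.5000]
BᵀPA = [-90.0000 -126.0000]
K = S⁻¹·BᵀPA = [-1.2245 -1.7143]
A−BK = [-0.6735 -1.1429; -2.8980 -4.8571]
AᵀP(A−BK) = [6.7959 10.7143; 10.7143 17.0000]
P' = Q + AᵀP(A−BK) = [19.7959 12.2143; 12.2143 17.2500]
tr(P') = 37.0459


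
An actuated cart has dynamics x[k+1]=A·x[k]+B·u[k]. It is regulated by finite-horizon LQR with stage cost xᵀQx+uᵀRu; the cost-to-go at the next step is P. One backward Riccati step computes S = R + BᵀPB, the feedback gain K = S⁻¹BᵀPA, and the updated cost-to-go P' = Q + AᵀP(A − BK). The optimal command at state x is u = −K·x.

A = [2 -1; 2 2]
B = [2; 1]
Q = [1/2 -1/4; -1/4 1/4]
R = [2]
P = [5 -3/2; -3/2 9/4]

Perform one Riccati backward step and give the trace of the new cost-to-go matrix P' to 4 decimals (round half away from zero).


19.1062

BᵀP = [8.5000 -0.7500]
S = R + BᵀPB = [2] + [16.2500] = [18.2500]
BᵀPA = [15.5000 -10.0000]
K = S⁻¹·BᵀPA = [0.8493 -0.5479]
A−BK = [0.3014 0.0959; 1.1507 2.5479]
AᵀP(A−BK) = [3.8356 4.4932; 4.4932 14.5205]
P' = Q + AᵀP(A−BK) = [4.3356 4.2432; 4.2432 14.7705]
tr(P') = 19.1062


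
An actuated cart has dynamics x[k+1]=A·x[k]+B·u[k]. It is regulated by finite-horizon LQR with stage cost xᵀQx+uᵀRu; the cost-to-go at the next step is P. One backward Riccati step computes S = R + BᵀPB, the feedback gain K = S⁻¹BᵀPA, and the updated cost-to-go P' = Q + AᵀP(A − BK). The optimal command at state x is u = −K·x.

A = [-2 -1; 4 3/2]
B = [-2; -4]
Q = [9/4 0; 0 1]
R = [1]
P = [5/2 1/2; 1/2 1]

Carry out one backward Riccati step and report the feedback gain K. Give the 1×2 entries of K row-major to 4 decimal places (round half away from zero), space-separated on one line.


-0.1714 -0.0143

BᵀP = [-7.0000 -5.0000]
S = R + BᵀPB = [1] + [34.0000] = [35.0000]
BᵀPA = [-6.0000 -0.5000]
K = S⁻¹·BᵀPA = [-0.1714 -0.0143]
A−BK = [-2.3429 -1.0286; 3.3143 1.4429]
AᵀP(A−BK) = [16.9714 7.4143; 7.4143 3.2429]
P' = Q + AᵀP(A−BK) = [19.2214 7.4143; 7.4143 4.2429]
tr(P') = 23.4643


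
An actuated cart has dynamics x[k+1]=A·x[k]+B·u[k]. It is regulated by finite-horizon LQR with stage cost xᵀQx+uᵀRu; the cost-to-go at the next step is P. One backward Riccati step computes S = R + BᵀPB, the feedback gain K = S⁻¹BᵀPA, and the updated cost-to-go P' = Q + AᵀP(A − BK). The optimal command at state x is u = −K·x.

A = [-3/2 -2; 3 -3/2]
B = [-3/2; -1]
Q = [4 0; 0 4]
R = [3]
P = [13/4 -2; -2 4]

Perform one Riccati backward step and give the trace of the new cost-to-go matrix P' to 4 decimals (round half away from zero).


BᵀP = [-2.8750 -1.0000]
S = R + BᵀPB = [3] + [5.3125] = [8.3125]
BᵀPA = [1.3125 7.2500]
K = S⁻¹·BᵀPA = [0.1579 0.8722]
A−BK = [-1.2632 -0.6917; 3.1579 -0.6278]
AᵀP(A−BK) = [61.1053 -1.8947; -1.8947 3.6767]
P' = Q + AᵀP(A−BK) = [65.1053 -1.8947; -1.8947 7.6767]
tr(P') = 72.7820

72.7820


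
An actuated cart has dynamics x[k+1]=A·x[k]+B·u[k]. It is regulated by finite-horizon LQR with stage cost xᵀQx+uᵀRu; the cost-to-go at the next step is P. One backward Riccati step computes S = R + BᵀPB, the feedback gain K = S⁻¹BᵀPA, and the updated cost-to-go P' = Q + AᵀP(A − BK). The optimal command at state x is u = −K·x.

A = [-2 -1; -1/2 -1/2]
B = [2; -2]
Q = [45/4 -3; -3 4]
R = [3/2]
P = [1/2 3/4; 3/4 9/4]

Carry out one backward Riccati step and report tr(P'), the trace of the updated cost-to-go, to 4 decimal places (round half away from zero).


BᵀP = [-0.5000 -3.0000]
S = R + BᵀPB = [3/2] + [5.0000] = [6.5000]
BᵀPA = [2.5000 2.0000]
K = S⁻¹·BᵀPA = [0.3846 0.3077]
A−BK = [-2.7692 -1.6154; 0.2692 0.1154]
AᵀP(A−BK) = [3.1010 1.9183; 1.9183 1.1971]
P' = Q + AᵀP(A−BK) = [14.3510 -1.0817; -1.0817 5.1971]
tr(P') = 19.5481

19.5481


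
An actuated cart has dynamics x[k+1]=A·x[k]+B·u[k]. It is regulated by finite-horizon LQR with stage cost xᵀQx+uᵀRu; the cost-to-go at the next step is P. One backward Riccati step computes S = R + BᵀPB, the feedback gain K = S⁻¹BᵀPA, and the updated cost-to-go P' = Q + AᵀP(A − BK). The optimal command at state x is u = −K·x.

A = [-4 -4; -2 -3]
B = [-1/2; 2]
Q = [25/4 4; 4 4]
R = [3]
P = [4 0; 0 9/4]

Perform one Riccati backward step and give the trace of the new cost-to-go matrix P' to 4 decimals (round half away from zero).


BᵀP = [-2.0000 4.5000]
S = R + BᵀPB = [3] + [10.0000] = [13.0000]
BᵀPA = [-1.0000 -5.5000]
K = S⁻¹·BᵀPA = [-0.0769 -0.4231]
A−BK = [-4.0385 -4.2115; -1.8462 -2.1538]
AᵀP(A−BK) = [72.9231 77.0769; 77.0769 81.9231]
P' = Q + AᵀP(A−BK) = [79.1731 81.0769; 81.0769 85.9231]
tr(P') = 165.0962

165.0962


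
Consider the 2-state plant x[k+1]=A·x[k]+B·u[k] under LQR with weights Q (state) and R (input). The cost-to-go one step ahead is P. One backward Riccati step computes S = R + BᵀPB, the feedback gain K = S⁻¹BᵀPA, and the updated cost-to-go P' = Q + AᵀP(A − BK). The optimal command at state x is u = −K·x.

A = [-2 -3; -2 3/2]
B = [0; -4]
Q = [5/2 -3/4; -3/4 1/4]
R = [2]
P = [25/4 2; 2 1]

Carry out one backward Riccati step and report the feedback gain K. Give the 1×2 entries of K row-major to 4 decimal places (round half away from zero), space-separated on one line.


BᵀP = [-8.0000 -4.0000]
S = R + BᵀPB = [2] + [16.0000] = [18.0000]
BᵀPA = [24.0000 18.0000]
K = S⁻¹·BᵀPA = [1.3333 1.0000]
A−BK = [-2.0000 -3.0000; 3.3333 5.5000]
AᵀP(A−BK) = [13.0000 16.5000; 16.5000 22.5000]
P' = Q + AᵀP(A−BK) = [15.5000 15.7500; 15.7500 22.7500]
tr(P') = 38.2500

1.3333 1.0000


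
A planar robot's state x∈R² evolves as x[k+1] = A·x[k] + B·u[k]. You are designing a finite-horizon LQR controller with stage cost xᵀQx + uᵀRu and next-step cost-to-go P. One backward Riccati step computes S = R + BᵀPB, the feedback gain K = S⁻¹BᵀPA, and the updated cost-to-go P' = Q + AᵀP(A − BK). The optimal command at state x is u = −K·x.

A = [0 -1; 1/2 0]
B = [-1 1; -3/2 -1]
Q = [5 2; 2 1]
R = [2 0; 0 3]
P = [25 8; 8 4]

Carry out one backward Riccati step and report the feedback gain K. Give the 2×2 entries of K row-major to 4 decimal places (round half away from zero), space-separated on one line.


-0.1531 0.4664 -0.0951 -0.3921

BᵀP = [-37.0000 -14.0000; 17.0000 4.0000]
S = R + BᵀPB = [2 0; 0 3] + [58.0000 -23.0000; -23.0000 13.0000] = [60.0000 -23.0000; -23.0000 16.0000]
BᵀPA = [-7.0000 37.0000; 2.0000 -17.0000]
K = S⁻¹·BᵀPA = [-0.1531 0.4664; -0.0951 -0.3921]
A−BK = [-0.0580 -0.1415; 0.1752 0.3074]
AᵀP(A−BK) = [0.1183 0.0487; 0.0487 1.0789]
P' = Q + AᵀP(A−BK) = [5.1183 2.0487; 2.0487 2.0789]
tr(P') = 7.1972


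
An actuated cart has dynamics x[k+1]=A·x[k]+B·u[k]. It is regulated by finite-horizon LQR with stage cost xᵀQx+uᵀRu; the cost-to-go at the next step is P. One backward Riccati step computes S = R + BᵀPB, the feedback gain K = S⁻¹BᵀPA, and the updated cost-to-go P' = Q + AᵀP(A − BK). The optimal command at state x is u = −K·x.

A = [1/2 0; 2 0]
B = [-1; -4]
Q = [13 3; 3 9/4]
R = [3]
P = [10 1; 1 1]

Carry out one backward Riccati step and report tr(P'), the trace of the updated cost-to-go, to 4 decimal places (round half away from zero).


BᵀP = [-14.0000 -5.0000]
S = R + BᵀPB = [3] + [34.0000] = [37.0000]
BᵀPA = [-17.0000 0.0000]
K = S⁻¹·BᵀPA = [-0.4595 0.0000]
A−BK = [0.0405 0.0000; 0.1622 0.0000]
AᵀP(A−BK) = [0.6892 0.0000; 0.0000 0.0000]
P' = Q + AᵀP(A−BK) = [13.6892 3.0000; 3.0000 2.2500]
tr(P') = 15.9392

15.9392


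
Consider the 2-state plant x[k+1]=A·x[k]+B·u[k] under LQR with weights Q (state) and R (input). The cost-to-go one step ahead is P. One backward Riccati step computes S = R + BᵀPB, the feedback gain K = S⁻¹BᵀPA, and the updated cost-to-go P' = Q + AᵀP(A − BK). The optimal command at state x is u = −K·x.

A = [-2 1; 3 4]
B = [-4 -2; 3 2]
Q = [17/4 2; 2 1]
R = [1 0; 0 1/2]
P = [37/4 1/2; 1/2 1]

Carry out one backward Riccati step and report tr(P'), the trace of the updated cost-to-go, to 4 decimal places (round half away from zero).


BᵀP = [-35.5000 1.0000; -17.5000 1.0000]
S = R + BᵀPB = [1 0; 0 1/2] + [145.0000 73.0000; 73.0000 37.0000] = [146.0000 73.0000; 73.0000 37.5000]
BᵀPA = [74.0000 -31.5000; 38.0000 -13.5000]
K = S⁻¹·BᵀPA = [0.0068 -1.3408; 1.0000 2.2500]
A−BK = [0.0274 0.1370; 0.9795 3.5223]
AᵀP(A−BK) = [1.4932 4.7158; 4.7158 17.3913]
P' = Q + AᵀP(A−BK) = [5.7432 6.7158; 6.7158 18.3913]
tr(P') = 24.1344

24.1344


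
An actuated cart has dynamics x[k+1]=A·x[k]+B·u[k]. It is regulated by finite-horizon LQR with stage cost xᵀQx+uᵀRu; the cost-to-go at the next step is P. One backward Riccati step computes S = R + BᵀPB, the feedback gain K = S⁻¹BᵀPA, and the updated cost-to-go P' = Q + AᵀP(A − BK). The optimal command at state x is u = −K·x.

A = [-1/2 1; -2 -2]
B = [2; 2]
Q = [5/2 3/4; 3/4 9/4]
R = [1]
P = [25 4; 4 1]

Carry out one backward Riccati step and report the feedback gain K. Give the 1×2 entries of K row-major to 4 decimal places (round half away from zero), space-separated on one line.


-0.3577 0.2774

BᵀP = [58.0000 10.0000]
S = R + BᵀPB = [1] + [136.0000] = [137.0000]
BᵀPA = [-49.0000 38.0000]
K = S⁻¹·BᵀPA = [-0.3577 0.2774]
A−BK = [0.2153 0.4453; -1.2847 -2.5547]
AᵀP(A−BK) = [0.7245 1.0912; 1.0912 2.4599]
P' = Q + AᵀP(A−BK) = [3.2245 1.8412; 1.8412 4.7099]
tr(P') = 7.9343


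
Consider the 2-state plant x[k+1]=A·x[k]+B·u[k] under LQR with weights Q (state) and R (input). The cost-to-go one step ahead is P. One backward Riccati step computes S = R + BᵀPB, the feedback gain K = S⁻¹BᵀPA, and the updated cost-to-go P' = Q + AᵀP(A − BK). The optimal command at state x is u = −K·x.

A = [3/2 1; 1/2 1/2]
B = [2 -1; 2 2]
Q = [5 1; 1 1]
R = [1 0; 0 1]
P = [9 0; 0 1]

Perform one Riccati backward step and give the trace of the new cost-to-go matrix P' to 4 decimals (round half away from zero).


6.6382

BᵀP = [18.0000 2.0000; -9.0000 2.0000]
S = R + BᵀPB = [1 0; 0 1] + [40.0000 -14.0000; -14.0000 13.0000] = [41.0000 -14.0000; -14.0000 14.0000]
BᵀPA = [28.0000 19.0000; -12.5000 -8.0000]
K = S⁻¹·BᵀPA = [0.5741 0.4074; -0.3188 -0.1640]
A−BK = [0.0331 0.0212; -0.0106 0.0132]
AᵀP(A−BK) = [0.4411 0.2923; 0.2923 0.1971]
P' = Q + AᵀP(A−BK) = [5.4411 1.2923; 1.2923 1.1971]
tr(P') = 6.6382


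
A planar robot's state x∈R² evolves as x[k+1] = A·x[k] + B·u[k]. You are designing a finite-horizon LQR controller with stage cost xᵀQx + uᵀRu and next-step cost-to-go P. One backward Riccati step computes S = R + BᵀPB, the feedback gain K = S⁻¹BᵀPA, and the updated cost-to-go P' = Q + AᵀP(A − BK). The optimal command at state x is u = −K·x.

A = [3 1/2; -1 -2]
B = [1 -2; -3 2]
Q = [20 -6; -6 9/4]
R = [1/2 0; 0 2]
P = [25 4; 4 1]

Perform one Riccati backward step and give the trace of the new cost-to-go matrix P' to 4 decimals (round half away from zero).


29.5796

BᵀP = [13.0000 1.0000; -42.0000 -6.0000]
S = R + BᵀPB = [1/2 0; 0 2] + [10.0000 -24.0000; -24.0000 72.0000] = [10.5000 -24.0000; -24.0000 74.0000]
BᵀPA = [38.0000 4.5000; -120.0000 -9.0000]
K = S⁻¹·BᵀPA = [-0.3383 0.5821; -1.7313 0.0672]
A−BK = [-0.1244 0.0522; 1.4478 -0.3881]
AᵀP(A−BK) = [7.0945 -0.5597; -0.5597 0.2351]
P' = Q + AᵀP(A−BK) = [27.0945 -6.5597; -6.5597 2.4851]
tr(P') = 29.5796


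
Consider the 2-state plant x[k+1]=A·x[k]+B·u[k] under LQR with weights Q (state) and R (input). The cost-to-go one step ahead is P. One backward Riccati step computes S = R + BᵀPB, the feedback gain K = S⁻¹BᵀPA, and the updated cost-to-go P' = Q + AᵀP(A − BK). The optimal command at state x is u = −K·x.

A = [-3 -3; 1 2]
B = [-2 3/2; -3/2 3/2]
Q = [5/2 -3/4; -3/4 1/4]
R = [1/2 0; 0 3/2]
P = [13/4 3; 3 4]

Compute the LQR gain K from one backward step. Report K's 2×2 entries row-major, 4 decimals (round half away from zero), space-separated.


BᵀP = [-11.0000 -12.0000; 9.3750 10.5000]
S = R + BᵀPB = [1/2 0; 0 3/2] + [40.0000 -34.5000; -34.5000 29.8125] = [40.5000 -34.5000; -34.5000 31.3125]
BᵀPA = [21.0000 9.0000; -17.6250 -7.1250]
K = S⁻¹·BᵀPA = [0.6354 0.4621; 0.1372 0.2816]
A−BK = [-1.9350 -2.4982; 1.7473 2.2708]
AᵀP(A−BK) = [4.3249 5.5090; 5.5090 7.0975]
P' = Q + AᵀP(A−BK) = [6.8249 4.7590; 4.7590 7.3475]
tr(P') = 14.1724

0.6354 0.4621 0.1372 0.2816


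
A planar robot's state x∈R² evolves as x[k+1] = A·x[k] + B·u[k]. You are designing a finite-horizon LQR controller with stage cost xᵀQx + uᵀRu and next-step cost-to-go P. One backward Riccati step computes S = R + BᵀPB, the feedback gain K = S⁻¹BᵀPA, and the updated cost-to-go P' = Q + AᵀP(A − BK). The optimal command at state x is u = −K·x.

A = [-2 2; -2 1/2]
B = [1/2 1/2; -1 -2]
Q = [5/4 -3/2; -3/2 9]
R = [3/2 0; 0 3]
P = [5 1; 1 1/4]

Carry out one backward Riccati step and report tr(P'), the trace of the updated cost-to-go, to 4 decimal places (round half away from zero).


50.0910

BᵀP = [1.5000 0.2500; 0.5000 0.0000]
S = R + BᵀPB = [3/2 0; 0 3] + [0.5000 0.2500; 0.2500 0.2500] = [2.0000 0.2500; 0.2500 3.2500]
BᵀPA = [-3.5000 3.1250; -1.0000 1.0000]
K = S⁻¹·BᵀPA = [-1.7282 1.5388; -0.1748 0.1893]
A−BK = [-1.0485 1.1359; -4.0777 2.4175]
AᵀP(A−BK) = [22.7767 -19.6748; -19.6748 17.0643]
P' = Q + AᵀP(A−BK) = [24.0267 -21.1748; -21.1748 26.0643]
tr(P') = 50.0910


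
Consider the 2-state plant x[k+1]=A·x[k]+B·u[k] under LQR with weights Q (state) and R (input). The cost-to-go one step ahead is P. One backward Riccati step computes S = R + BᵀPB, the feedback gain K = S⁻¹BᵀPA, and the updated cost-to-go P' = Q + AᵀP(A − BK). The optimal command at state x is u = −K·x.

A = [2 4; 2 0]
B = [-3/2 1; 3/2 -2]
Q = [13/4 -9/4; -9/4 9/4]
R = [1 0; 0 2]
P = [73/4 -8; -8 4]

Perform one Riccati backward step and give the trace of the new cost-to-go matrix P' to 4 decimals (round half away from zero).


16.3585

BᵀP = [-39.3750 18.0000; 34.2500 -16.0000]
S = R + BᵀPB = [1 0; 0 2] + [86.0625 -75.3750; -75.3750 66.2500] = [87.0625 -75.3750; -75.3750 68.2500]
BᵀPA = [-42.7500 -157.5000; 36.5000 137.0000]
K = S⁻¹·BᵀPA = [-0.6388 -1.6230; -0.1707 0.2149]
A−BK = [1.2125 1.3506; 2.6168 2.8643]
AᵀP(A−BK) = [3.9213 4.7731; 4.7731 6.9372]
P' = Q + AᵀP(A−BK) = [7.1713 2.5231; 2.5231 9.1872]
tr(P') = 16.3585


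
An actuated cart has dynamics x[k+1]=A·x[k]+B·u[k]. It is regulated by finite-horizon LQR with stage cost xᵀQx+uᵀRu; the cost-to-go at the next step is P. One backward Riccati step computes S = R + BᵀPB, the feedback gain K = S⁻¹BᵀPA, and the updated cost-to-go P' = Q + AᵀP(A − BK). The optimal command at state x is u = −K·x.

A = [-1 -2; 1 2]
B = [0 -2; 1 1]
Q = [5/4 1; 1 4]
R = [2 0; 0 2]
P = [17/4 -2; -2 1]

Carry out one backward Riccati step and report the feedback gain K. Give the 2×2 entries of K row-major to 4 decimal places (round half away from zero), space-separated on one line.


BᵀP = [-2.0000 1.0000; -10.5000 5.0000]
S = R + BᵀPB = [2 0; 0 2] + [1.0000 5.0000; 5.0000 26.0000] = [3.0000 5.0000; 5.0000 28.0000]
BᵀPA = [3.0000 6.0000; 15.5000 31.0000]
K = S⁻¹·BᵀPA = [0.1102 0.2203; 0.5339 1.0678]
A−BK = [0.0678 0.1356; 0.3559 0.7119]
AᵀP(A−BK) = [0.6441 1.2881; 1.2881 2.5763]
P' = Q + AᵀP(A−BK) = [1.8941 2.2881; 2.2881 6.5763]
tr(P') = 8.4703

0.1102 0.2203 0.5339 1.0678


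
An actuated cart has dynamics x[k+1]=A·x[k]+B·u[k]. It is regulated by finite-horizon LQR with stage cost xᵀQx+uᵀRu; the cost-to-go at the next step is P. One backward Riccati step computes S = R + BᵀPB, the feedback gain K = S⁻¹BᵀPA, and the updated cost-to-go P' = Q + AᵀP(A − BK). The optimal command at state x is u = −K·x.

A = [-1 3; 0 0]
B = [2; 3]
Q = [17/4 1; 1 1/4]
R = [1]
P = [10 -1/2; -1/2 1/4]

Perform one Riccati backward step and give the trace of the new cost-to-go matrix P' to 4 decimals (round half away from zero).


12.6208

BᵀP = [18.5000 -0.2500]
S = R + BᵀPB = [1] + [36.2500] = [37.2500]
BᵀPA = [-18.5000 55.5000]
K = S⁻¹·BᵀPA = [-0.4966 1.4899]
A−BK = [-0.0067 0.0201; 1.4899 -4.4698]
AᵀP(A−BK) = [0.8121 -2.4362; -2.4362 7.3087]
P' = Q + AᵀP(A−BK) = [5.0621 -1.4362; -1.4362 7.5587]
tr(P') = 12.6208


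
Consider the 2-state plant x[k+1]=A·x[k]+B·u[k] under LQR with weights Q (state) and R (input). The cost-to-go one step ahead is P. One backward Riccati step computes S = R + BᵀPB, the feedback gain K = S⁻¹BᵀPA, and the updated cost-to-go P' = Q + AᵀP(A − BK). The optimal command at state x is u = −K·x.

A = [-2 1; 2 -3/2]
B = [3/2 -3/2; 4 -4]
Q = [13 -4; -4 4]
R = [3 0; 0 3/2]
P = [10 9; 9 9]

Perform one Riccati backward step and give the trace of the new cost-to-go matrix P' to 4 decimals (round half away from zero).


22.2552

BᵀP = [51.0000 49.5000; -51.0000 -49.5000]
S = R + BᵀPB = [3 0; 0 3/2] + [274.5000 -274.5000; -274.5000 274.5000] = [277.5000 -274.5000; -274.5000 276.0000]
BᵀPA = [-3.0000 -23.2500; 3.0000 23.2500]
K = S⁻¹·BᵀPA = [-0.0036 -0.0281; 0.0073 0.0563]
A−BK = [-1.9837 1.1266; 2.0436 -1.1624]
AᵀP(A−BK) = [3.9673 -2.2532; -2.2532 1.2879]
P' = Q + AᵀP(A−BK) = [16.9673 -6.2532; -6.2532 5.2879]
tr(P') = 22.2552


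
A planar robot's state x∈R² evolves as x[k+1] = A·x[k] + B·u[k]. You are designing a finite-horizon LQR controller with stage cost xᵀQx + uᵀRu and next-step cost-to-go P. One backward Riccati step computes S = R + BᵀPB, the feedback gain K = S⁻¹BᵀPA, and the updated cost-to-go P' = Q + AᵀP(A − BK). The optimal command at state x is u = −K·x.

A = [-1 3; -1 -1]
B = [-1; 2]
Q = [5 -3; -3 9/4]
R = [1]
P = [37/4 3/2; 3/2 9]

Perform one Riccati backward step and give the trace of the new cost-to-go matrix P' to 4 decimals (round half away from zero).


BᵀP = [-6.2500 16.5000]
S = R + BᵀPB = [1] + [39.2500] = [40.2500]
BᵀPA = [-10.2500 -35.2500]
K = S⁻¹·BᵀPA = [-0.2547 -0.8758]
A−BK = [-1.2547 2.1242; -0.4907 0.7516]
AᵀP(A−BK) = [18.6398 -30.7267; -30.7267 52.3789]
P' = Q + AᵀP(A−BK) = [23.6398 -33.7267; -33.7267 54.6289]
tr(P') = 78.2686

78.2686


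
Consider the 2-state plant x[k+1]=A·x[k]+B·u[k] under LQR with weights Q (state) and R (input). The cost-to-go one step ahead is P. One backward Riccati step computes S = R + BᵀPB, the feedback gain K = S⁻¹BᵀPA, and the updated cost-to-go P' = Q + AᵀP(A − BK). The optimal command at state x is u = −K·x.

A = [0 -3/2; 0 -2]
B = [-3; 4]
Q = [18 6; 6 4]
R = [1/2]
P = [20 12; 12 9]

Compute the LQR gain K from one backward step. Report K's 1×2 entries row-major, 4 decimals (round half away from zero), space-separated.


BᵀP = [-12.0000 0.0000]
S = R + BᵀPB = [1/2] + [36.0000] = [36.5000]
BᵀPA = [0.0000 18.0000]
K = S⁻¹·BᵀPA = [0.0000 0.4932]
A−BK = [0.0000 -0.0205; 0.0000 -3.9726]
AᵀP(A−BK) = [0.0000 0.0000; 0.0000 144.1233]
P' = Q + AᵀP(A−BK) = [18.0000 6.0000; 6.0000 148.1233]
tr(P') = 166.1233

0.0000 0.4932


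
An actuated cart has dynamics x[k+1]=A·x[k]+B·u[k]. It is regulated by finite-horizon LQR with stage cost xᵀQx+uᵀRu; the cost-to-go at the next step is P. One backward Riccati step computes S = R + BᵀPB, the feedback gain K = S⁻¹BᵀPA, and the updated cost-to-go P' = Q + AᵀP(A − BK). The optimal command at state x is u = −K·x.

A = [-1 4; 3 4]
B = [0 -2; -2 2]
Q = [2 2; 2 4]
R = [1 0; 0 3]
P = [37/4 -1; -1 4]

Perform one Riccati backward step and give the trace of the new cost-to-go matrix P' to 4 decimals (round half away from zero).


31.9153

BᵀP = [2.0000 -8.0000; -20.5000 10.0000]
S = R + BᵀPB = [1 0; 0 3] + [16.0000 -20.0000; -20.0000 61.0000] = [17.0000 -20.0000; -20.0000 64.0000]
BᵀPA = [-26.0000 -24.0000; 50.5000 -42.0000]
K = S⁻¹·BᵀPA = [-0.9506 -3.4535; 0.4920 -1.7355]
A−BK = [-0.0160 0.5291; 0.1148 0.5640]
AᵀP(A−BK) = [1.6886 0.8503; 0.8503 24.2267]
P' = Q + AᵀP(A−BK) = [3.6886 2.8503; 2.8503 28.2267]
tr(P') = 31.9153


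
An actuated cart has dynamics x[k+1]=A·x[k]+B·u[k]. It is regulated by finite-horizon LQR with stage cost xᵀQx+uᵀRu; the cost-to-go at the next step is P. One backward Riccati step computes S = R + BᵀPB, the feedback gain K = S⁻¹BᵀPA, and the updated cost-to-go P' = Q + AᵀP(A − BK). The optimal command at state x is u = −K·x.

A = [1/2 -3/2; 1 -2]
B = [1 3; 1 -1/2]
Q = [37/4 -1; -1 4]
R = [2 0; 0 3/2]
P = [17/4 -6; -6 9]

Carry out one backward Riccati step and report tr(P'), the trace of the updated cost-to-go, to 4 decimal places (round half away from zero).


BᵀP = [-1.7500 3.0000; 15.7500 -22.5000]
S = R + BᵀPB = [2 0; 0 3/2] + [1.2500 -6.7500; -6.7500 58.5000] = [3.2500 -6.7500; -6.7500 60.0000]
BᵀPA = [2.1250 -3.3750; -14.6250 21.3750]
K = S⁻¹·BᵀPA = [0.1926 -0.3896; -0.2221 0.3124]
A−BK = [0.9737 -2.0477; 0.6964 -1.4542]
AᵀP(A−BK) = [0.4053 -0.7905; -0.7905 1.5696]
P' = Q + AᵀP(A−BK) = [9.6553 -1.7905; -1.7905 5.5696]
tr(P') = 15.2249

15.2249


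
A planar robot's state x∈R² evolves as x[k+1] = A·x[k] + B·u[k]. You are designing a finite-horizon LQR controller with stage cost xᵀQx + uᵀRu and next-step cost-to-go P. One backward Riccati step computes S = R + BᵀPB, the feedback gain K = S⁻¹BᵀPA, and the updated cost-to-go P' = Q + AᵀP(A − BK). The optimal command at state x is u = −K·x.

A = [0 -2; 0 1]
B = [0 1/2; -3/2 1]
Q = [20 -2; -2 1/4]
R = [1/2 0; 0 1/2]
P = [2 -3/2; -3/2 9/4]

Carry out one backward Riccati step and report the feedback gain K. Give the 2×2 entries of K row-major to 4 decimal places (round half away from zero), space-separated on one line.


0.0000 -1.7458 0.0000 -0.8161

BᵀP = [2.2500 -3.3750; -0.5000 1.5000]
S = R + BᵀPB = [1/2 0; 0 1/2] + [5.0625 -2.2500; -2.2500 1.2500] = [5.5625 -2.2500; -2.2500 1.7500]
BᵀPA = [0.0000 -7.8750; 0.0000 2.5000]
K = S⁻¹·BᵀPA = [0.0000 -1.7458; 0.0000 -0.8161]
A−BK = [0.0000 -1.5920; 0.0000 -0.8027]
AᵀP(A−BK) = [0.0000 0.0000; 0.0000 4.5418]
P' = Q + AᵀP(A−BK) = [20.0000 -2.0000; -2.0000 4.7918]
tr(P') = 24.7918


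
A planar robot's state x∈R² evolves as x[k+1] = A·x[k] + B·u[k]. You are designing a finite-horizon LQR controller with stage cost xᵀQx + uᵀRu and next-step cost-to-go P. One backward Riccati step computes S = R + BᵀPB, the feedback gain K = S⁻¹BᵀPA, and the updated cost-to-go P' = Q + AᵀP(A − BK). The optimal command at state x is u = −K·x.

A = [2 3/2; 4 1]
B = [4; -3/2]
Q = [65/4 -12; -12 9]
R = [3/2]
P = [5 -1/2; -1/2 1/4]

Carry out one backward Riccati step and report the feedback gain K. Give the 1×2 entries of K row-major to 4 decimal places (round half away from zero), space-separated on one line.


BᵀP = [20.7500 -2.3750]
S = R + BᵀPB = [3/2] + [86.5625] = [88.0625]
BᵀPA = [32.0000 28.7500]
K = S⁻¹·BᵀPA = [0.3634 0.3265]
A−BK = [0.5465 0.1941; 4.5451 1.4897]
AᵀP(A−BK) = [4.3719 1.5529; 1.5529 0.6139]
P' = Q + AᵀP(A−BK) = [20.6219 -10.4471; -10.4471 9.6139]
tr(P') = 30.2358

0.3634 0.3265


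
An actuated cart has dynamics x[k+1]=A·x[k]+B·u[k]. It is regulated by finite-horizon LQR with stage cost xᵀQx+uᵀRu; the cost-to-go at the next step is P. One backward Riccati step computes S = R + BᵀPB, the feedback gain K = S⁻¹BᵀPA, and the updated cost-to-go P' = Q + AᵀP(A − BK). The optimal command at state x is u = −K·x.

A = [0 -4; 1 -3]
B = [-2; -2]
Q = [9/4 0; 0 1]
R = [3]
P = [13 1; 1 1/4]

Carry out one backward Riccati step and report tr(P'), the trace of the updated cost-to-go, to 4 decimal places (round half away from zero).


BᵀP = [-28.0000 -2.5000]
S = R + BᵀPB = [3] + [61.0000] = [64.0000]
BᵀPA = [-2.5000 119.5000]
K = S⁻¹·BᵀPA = [-0.0391 1.8672]
A−BK = [-0.0781 -0.2656; 0.9219 0.7344]
AᵀP(A−BK) = [0.1523 -0.0820; -0.0820 11.1211]
P' = Q + AᵀP(A−BK) = [2.4023 -0.0820; -0.0820 12.1211]
tr(P') = 14.5234

14.5234


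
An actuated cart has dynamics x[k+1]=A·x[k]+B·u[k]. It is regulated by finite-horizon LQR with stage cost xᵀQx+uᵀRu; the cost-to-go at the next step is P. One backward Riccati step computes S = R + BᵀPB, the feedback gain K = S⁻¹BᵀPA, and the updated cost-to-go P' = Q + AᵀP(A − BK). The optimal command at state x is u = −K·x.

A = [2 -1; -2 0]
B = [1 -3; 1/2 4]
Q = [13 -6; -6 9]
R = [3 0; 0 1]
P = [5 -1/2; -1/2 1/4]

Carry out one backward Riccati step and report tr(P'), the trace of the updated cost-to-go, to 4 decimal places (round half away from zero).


22.7212

BᵀP = [4.7500 -0.3750; -17.0000 2.5000]
S = R + BᵀPB = [3 0; 0 1] + [4.5625 -15.7500; -15.7500 61.0000] = [7.5625 -15.7500; -15.7500 62.0000]
BᵀPA = [10.2500 -4.7500; -39.0000 17.0000]
K = S⁻¹·BᵀPA = [0.0962 -0.1211; -0.6046 0.2434]
A−BK = [0.0900 -0.1486; 0.3702 -0.9131]
AᵀP(A−BK) = [0.4348 -0.2649; -0.2649 0.2864]
P' = Q + AᵀP(A−BK) = [13.4348 -6.2649; -6.2649 9.2864]
tr(P') = 22.7212
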